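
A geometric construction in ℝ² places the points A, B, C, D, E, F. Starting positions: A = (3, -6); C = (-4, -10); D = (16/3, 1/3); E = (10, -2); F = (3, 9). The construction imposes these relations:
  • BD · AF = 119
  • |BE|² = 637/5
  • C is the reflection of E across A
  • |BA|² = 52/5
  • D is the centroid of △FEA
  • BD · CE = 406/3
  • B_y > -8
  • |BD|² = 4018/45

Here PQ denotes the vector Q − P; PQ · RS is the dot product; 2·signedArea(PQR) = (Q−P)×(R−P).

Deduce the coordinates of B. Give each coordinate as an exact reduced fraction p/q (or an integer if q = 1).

B = (1/5, -38/5)

1. B_x = 1/5  [BD · CE = 406/3 ∩ BD · AF = 119]
2. B_y = -38/5  [BD · CE = 406/3 ∩ BD · AF = 119]
   → B = (1/5, -38/5)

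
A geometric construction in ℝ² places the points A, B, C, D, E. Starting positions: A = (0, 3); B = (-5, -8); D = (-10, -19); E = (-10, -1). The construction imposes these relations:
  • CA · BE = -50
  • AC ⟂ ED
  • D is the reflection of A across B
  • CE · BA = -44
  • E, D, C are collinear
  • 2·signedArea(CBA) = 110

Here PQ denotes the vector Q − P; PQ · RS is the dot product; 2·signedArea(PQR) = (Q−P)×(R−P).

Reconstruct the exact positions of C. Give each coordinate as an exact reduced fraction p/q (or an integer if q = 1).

1. C_x = -10  [E, D, C are collinear ∩ AC ⟂ ED]
2. C_y = 3  [E, D, C are collinear ∩ AC ⟂ ED]
   → C = (-10, 3)

C = (-10, 3)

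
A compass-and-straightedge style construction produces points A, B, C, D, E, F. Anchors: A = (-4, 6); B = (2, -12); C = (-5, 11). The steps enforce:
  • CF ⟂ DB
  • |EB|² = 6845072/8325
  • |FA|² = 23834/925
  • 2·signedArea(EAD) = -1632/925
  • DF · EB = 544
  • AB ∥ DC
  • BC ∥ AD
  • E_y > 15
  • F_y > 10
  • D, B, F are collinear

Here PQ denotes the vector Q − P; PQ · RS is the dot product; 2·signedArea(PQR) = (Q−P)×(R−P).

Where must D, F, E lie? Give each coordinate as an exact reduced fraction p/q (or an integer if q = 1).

1. D_x = -11  [AB ∥ DC ∩ BC ∥ AD]
2. D_y = 29  [AB ∥ DC ∩ BC ∥ AD]
   → D = (-11, 29)
3. F_x = -4871/925  [D, B, F are collinear ∩ CF ⟂ DB]
4. F_y = 10097/925  [D, B, F are collinear ∩ CF ⟂ DB]
   → F = (-4871/925, 10097/925)
5. E_x = -18746/2775  [2·signedArea(EAD) = -1632/925 ∩ DF · EB = 544]
6. E_y = 42472/2775  [2·signedArea(EAD) = -1632/925 ∩ DF · EB = 544]
   → E = (-18746/2775, 42472/2775)

D = (-11, 29)
E = (-18746/2775, 42472/2775)
F = (-4871/925, 10097/925)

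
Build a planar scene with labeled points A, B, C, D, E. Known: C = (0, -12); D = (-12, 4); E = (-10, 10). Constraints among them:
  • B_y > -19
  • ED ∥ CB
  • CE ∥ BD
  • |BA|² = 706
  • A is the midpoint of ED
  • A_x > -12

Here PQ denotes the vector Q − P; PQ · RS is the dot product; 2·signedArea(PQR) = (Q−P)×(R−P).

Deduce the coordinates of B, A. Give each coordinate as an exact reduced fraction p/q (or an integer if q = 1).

1. B_x = -2  [CE ∥ BD ∩ ED ∥ CB]
2. B_y = -18  [CE ∥ BD ∩ ED ∥ CB]
   → B = (-2, -18)
3. A_x = -11  [A is the midpoint of ED]
4. A_y = 7  [A is the midpoint of ED]
   → A = (-11, 7)

A = (-11, 7)
B = (-2, -18)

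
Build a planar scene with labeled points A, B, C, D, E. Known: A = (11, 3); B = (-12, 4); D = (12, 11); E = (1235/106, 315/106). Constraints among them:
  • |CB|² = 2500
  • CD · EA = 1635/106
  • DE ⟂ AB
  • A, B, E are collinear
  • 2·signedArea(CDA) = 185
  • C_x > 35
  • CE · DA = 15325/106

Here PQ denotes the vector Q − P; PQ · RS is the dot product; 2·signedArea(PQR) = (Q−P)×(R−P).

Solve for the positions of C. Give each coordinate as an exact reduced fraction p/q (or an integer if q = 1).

1. C_x = 36  [CD · EA = 1635/106 ∩ 2·signedArea(CDA) = 185]
2. C_y = 18  [CD · EA = 1635/106 ∩ 2·signedArea(CDA) = 185]
   → C = (36, 18)

C = (36, 18)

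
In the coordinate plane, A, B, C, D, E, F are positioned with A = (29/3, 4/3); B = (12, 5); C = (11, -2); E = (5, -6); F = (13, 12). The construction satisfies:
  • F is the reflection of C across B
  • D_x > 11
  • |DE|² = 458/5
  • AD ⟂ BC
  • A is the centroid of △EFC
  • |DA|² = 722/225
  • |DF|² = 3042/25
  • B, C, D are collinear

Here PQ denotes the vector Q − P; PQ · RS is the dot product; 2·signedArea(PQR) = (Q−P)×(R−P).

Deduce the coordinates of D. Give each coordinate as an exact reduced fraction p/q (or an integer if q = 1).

D = (286/25, 27/25)

1. D_x = 286/25  [B, C, D are collinear ∩ AD ⟂ BC]
2. D_y = 27/25  [B, C, D are collinear ∩ AD ⟂ BC]
   → D = (286/25, 27/25)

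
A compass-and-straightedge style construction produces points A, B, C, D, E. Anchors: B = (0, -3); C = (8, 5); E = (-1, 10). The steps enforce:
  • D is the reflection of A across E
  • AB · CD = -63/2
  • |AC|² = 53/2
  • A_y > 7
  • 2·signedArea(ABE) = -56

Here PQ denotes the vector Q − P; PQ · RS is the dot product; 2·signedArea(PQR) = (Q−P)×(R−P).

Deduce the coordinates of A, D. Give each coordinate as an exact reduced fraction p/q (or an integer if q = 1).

A = (7/2, 15/2)
D = (-11/2, 25/2)

1. A_x = 7/2  [line -13·x + -1·y + 53 = 0 ∩ |AC|² = 53/2]
2. A_y = 15/2  [line -13·x + -1·y + 53 = 0 ∩ |AC|² = 53/2]
   → A = (7/2, 15/2)
3. D_x = -11/2  [D is the reflection of A across E]
4. D_y = 25/2  [D is the reflection of A across E]
   → D = (-11/2, 25/2)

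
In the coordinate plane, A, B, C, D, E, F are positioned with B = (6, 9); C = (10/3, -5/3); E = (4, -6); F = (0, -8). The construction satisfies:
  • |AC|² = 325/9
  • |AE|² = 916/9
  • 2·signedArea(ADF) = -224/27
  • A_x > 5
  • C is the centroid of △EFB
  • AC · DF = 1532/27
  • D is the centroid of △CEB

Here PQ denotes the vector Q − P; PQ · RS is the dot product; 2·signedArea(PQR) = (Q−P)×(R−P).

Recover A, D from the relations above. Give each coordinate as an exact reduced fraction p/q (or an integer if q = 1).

1. D_x = 40/9  [D is the centroid of △CEB]
2. D_y = 4/9  [D is the centroid of △CEB]
   → D = (40/9, 4/9)
3. A_x = 16/3  [2·signedArea(ADF) = -224/27 ∩ AC · DF = 1532/27]
4. A_y = 4  [2·signedArea(ADF) = -224/27 ∩ AC · DF = 1532/27]
   → A = (16/3, 4)

A = (16/3, 4)
D = (40/9, 4/9)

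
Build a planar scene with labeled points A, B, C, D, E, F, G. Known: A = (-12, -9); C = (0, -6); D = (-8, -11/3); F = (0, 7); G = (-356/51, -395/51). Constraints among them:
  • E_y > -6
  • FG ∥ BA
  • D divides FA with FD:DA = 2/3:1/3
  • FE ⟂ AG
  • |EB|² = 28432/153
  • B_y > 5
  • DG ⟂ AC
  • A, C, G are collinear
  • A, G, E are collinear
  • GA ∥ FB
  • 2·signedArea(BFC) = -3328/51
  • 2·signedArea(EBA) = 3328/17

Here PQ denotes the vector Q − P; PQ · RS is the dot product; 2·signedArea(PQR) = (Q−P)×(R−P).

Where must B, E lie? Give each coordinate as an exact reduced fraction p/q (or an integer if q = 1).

B = (-256/51, 293/51)
E = (52/17, -89/17)

1. B_x = -256/51  [FG ∥ BA ∩ GA ∥ FB]
2. B_y = 293/51  [FG ∥ BA ∩ GA ∥ FB]
   → B = (-256/51, 293/51)
3. E_x = 52/17  [A, G, E are collinear ∩ FE ⟂ AG]
4. E_y = -89/17  [A, G, E are collinear ∩ FE ⟂ AG]
   → E = (52/17, -89/17)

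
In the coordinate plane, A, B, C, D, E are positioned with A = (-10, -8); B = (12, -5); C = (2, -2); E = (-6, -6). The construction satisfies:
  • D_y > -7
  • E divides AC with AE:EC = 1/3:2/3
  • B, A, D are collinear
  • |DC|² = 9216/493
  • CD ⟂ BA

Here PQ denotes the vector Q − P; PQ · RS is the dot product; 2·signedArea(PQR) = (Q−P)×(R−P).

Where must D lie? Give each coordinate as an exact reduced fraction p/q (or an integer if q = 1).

1. D_x = 1274/493  [B, A, D are collinear ∩ CD ⟂ BA]
2. D_y = -3098/493  [B, A, D are collinear ∩ CD ⟂ BA]
   → D = (1274/493, -3098/493)

D = (1274/493, -3098/493)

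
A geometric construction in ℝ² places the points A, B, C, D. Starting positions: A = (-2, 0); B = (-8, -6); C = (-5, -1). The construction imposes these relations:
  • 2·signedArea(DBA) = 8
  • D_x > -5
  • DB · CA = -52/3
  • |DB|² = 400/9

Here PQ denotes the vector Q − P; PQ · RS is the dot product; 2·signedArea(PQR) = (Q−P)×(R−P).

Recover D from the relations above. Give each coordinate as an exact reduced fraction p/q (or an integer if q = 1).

1. D_x = -4  [DB · CA = -52/3 ∩ 2·signedArea(DBA) = 8]
2. D_y = -2/3  [DB · CA = -52/3 ∩ 2·signedArea(DBA) = 8]
   → D = (-4, -2/3)

D = (-4, -2/3)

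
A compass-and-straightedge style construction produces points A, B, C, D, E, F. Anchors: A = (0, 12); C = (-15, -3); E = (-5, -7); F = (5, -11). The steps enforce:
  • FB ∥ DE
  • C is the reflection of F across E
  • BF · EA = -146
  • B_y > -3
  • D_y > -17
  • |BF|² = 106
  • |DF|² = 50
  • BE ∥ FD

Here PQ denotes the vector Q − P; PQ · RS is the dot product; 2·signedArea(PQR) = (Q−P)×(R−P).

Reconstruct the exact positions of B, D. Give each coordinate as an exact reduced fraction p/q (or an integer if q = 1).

B = (0, -2)
D = (0, -16)

1. B_x = 0  [line -5·x + -19·y + -38 = 0 ∩ |BF|² = 106]
2. B_y = -2  [line -5·x + -19·y + -38 = 0 ∩ |BF|² = 106]
   → B = (0, -2)
3. D_x = 0  [FB ∥ DE ∩ BE ∥ FD]
4. D_y = -16  [FB ∥ DE ∩ BE ∥ FD]
   → D = (0, -16)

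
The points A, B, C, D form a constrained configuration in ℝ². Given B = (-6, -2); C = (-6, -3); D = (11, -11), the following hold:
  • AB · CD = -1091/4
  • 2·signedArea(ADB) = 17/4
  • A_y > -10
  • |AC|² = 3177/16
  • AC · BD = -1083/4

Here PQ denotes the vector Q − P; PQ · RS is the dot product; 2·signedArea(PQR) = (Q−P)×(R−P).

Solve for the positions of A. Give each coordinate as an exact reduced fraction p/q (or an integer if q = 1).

1. A_x = 27/4  [AB · CD = -1091/4 ∩ AC · BD = -1083/4]
2. A_y = -9  [AB · CD = -1091/4 ∩ AC · BD = -1083/4]
   → A = (27/4, -9)

A = (27/4, -9)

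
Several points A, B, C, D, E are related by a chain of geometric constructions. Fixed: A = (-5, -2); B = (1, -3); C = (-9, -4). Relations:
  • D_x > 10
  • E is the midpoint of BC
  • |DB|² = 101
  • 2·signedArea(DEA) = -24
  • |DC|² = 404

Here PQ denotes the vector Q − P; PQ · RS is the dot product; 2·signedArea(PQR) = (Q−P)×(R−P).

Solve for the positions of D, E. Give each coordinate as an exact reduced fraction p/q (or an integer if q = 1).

1. E_x = -4  [E is the midpoint of BC]
2. E_y = -7/2  [E is the midpoint of BC]
   → E = (-4, -7/2)
3. D_x = 11  [line -3/2·x + -1·y + 29/2 = 0 ∩ |DB|² = 101]
4. D_y = -2  [line -3/2·x + -1·y + 29/2 = 0 ∩ |DB|² = 101]
   → D = (11, -2)

D = (11, -2)
E = (-4, -7/2)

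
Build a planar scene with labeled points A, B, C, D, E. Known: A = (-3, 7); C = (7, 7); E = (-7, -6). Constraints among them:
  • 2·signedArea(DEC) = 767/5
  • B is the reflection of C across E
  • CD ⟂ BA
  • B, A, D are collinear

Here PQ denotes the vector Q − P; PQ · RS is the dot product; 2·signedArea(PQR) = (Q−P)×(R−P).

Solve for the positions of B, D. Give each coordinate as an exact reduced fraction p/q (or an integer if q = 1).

B = (-21, -19)
D = (6/25, 292/25)

1. B_x = -21  [B is the reflection of C across E]
2. B_y = -19  [B is the reflection of C across E]
   → B = (-21, -19)
3. D_x = 6/25  [B, A, D are collinear ∩ CD ⟂ BA]
4. D_y = 292/25  [B, A, D are collinear ∩ CD ⟂ BA]
   → D = (6/25, 292/25)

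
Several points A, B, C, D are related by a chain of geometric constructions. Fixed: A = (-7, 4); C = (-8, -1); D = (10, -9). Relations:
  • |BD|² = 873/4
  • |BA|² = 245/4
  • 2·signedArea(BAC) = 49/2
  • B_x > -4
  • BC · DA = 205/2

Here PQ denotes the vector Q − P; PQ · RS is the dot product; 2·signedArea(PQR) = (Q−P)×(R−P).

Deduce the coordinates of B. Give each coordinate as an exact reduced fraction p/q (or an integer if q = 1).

B = (-7/2, -3)

1. B_x = -7/2  [BC · DA = 205/2 ∩ 2·signedArea(BAC) = 49/2]
2. B_y = -3  [BC · DA = 205/2 ∩ 2·signedArea(BAC) = 49/2]
   → B = (-7/2, -3)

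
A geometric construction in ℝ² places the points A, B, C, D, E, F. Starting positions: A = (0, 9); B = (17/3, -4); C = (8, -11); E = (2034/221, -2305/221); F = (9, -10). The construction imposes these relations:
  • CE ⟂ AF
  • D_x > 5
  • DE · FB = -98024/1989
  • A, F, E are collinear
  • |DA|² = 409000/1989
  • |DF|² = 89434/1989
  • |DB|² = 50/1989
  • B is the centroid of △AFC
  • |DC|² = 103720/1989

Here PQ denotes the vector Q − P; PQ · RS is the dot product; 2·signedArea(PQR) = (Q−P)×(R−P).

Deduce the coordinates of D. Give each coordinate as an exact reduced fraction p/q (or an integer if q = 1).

D = (3802/663, -2747/663)

1. D_x = 3802/663  [line 10/3·x + -6·y + -87466/1989 = 0 ∩ |DC|² = 103720/1989]
2. D_y = -2747/663  [line 10/3·x + -6·y + -87466/1989 = 0 ∩ |DC|² = 103720/1989]
   → D = (3802/663, -2747/663)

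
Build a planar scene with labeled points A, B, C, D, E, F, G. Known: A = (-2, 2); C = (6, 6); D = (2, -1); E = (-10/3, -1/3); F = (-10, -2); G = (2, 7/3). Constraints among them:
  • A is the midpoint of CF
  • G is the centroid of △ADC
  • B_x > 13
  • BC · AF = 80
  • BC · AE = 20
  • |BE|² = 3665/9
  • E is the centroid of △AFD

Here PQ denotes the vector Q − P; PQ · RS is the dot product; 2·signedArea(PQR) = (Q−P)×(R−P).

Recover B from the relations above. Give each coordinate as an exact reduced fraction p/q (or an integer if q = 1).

B = (14, 10)

1. B_x = 14  [BC · AE = 20 ∩ BC · AF = 80]
2. B_y = 10  [BC · AE = 20 ∩ BC · AF = 80]
   → B = (14, 10)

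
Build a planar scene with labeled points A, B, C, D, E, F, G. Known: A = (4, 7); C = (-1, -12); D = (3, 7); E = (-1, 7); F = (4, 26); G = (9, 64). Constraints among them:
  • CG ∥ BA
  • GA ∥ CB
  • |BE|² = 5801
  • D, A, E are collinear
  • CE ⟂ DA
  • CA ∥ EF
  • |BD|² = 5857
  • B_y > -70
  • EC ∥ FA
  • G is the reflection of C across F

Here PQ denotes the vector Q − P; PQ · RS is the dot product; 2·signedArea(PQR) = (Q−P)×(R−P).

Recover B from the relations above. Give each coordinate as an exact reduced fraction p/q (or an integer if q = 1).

B = (-6, -69)

1. B_x = -6  [CG ∥ BA ∩ GA ∥ CB]
2. B_y = -69  [CG ∥ BA ∩ GA ∥ CB]
   → B = (-6, -69)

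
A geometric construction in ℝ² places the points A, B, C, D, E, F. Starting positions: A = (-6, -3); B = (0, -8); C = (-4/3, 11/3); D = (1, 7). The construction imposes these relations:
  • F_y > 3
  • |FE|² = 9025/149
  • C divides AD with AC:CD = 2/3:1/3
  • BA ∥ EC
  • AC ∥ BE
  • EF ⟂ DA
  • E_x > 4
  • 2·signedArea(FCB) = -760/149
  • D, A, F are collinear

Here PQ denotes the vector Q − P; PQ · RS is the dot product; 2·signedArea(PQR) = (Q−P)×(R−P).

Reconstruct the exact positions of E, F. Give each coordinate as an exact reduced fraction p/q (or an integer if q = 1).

1. E_x = 14/3  [BA ∥ EC ∩ AC ∥ BE]
2. E_y = -4/3  [BA ∥ EC ∩ AC ∥ BE]
   → E = (14/3, -4/3)
3. F_x = -764/447  [D, A, F are collinear ∩ EF ⟂ DA]
4. F_y = 1399/447  [D, A, F are collinear ∩ EF ⟂ DA]
   → F = (-764/447, 1399/447)

E = (14/3, -4/3)
F = (-764/447, 1399/447)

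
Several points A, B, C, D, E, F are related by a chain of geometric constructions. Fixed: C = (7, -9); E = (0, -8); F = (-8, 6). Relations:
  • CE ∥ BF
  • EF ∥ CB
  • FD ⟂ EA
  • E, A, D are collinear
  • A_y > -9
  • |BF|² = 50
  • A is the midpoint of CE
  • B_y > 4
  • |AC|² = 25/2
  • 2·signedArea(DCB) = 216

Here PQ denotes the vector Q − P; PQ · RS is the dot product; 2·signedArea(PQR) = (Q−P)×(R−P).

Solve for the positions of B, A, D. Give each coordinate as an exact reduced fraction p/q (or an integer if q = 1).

1. B_x = -1  [CE ∥ BF ∩ EF ∥ CB]
2. B_y = 5  [CE ∥ BF ∩ EF ∥ CB]
   → B = (-1, 5)
3. A_x = 7/2  [A is the midpoint of CE]
4. A_y = -17/2  [A is the midpoint of CE]
   → A = (7/2, -17/2)
5. D_x = -49/5  [E, A, D are collinear ∩ FD ⟂ EA]
6. D_y = -33/5  [E, A, D are collinear ∩ FD ⟂ EA]
   → D = (-49/5, -33/5)

A = (7/2, -17/2)
B = (-1, 5)
D = (-49/5, -33/5)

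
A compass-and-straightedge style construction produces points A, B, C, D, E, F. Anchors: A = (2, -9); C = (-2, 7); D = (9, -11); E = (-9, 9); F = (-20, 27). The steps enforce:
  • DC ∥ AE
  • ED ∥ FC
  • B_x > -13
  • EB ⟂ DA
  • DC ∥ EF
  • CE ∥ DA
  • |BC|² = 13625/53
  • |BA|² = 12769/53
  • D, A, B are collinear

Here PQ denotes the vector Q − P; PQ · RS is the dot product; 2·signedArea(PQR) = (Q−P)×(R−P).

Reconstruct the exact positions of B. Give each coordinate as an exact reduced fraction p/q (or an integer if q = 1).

1. B_x = -685/53  [D, A, B are collinear ∩ EB ⟂ DA]
2. B_y = -251/53  [D, A, B are collinear ∩ EB ⟂ DA]
   → B = (-685/53, -251/53)

B = (-685/53, -251/53)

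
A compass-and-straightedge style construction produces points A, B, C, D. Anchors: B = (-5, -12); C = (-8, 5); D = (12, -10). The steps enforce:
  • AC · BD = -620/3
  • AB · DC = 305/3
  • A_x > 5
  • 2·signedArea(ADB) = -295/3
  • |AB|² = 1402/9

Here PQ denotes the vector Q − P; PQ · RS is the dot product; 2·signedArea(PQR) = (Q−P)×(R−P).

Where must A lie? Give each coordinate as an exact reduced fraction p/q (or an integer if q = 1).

1. A_x = 16/3  [AB · DC = 305/3 ∩ AC · BD = -620/3]
2. A_y = -5  [AB · DC = 305/3 ∩ AC · BD = -620/3]
   → A = (16/3, -5)

A = (16/3, -5)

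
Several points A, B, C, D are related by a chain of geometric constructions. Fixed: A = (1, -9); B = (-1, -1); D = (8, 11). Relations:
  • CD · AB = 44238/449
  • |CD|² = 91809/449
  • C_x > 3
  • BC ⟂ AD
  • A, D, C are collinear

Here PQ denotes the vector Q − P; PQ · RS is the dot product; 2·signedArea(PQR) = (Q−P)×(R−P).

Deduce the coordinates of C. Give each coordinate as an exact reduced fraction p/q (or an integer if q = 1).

1. C_x = 1471/449  [A, D, C are collinear ∩ BC ⟂ AD]
2. C_y = -1121/449  [A, D, C are collinear ∩ BC ⟂ AD]
   → C = (1471/449, -1121/449)

C = (1471/449, -1121/449)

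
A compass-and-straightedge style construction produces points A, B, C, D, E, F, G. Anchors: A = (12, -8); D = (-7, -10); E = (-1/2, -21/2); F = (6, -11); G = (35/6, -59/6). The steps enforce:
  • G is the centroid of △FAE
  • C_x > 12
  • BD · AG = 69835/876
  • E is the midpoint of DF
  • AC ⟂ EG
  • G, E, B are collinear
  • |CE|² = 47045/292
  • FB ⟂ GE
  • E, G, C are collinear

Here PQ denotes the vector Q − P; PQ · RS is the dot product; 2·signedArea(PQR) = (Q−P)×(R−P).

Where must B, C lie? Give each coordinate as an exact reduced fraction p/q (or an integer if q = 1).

B = (429/73, -1435/146)
C = (885/73, -1339/146)

1. B_x = 429/73  [G, E, B are collinear ∩ FB ⟂ GE]
2. B_y = -1435/146  [G, E, B are collinear ∩ FB ⟂ GE]
   → B = (429/73, -1435/146)
3. C_x = 885/73  [E, G, C are collinear ∩ AC ⟂ EG]
4. C_y = -1339/146  [E, G, C are collinear ∩ AC ⟂ EG]
   → C = (885/73, -1339/146)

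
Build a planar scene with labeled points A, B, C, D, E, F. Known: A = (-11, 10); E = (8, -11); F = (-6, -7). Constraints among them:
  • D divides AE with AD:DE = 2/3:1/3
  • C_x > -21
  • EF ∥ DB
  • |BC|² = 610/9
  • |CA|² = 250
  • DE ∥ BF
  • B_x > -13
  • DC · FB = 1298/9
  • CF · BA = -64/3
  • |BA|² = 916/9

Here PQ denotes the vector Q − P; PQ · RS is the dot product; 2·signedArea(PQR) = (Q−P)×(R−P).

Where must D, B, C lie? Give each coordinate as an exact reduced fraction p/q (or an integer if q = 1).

B = (-37/3, 0)
C = (-20, -3)
D = (5/3, -4)

1. D_x = 5/3  [D divides AE with AD:DE = 2/3:1/3]
2. D_y = -4  [D divides AE with AD:DE = 2/3:1/3]
   → D = (5/3, -4)
3. B_x = -37/3  [DE ∥ BF ∩ EF ∥ DB]
4. B_y = 0  [DE ∥ BF ∩ EF ∥ DB]
   → B = (-37/3, 0)
5. C_x = -20  [CF · BA = -64/3 ∩ DC · FB = 1298/9]
6. C_y = -3  [CF · BA = -64/3 ∩ DC · FB = 1298/9]
   → C = (-20, -3)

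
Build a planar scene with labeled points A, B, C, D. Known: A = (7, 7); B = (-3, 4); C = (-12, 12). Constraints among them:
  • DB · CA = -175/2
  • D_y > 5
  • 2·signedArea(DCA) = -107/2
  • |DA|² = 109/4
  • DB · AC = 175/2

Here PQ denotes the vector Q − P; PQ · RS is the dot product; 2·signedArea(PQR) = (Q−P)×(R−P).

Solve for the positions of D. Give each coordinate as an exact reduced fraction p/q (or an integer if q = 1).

D = (2, 11/2)

1. D_x = 2  [DB · AC = 175/2 ∩ 2·signedArea(DCA) = -107/2]
2. D_y = 11/2  [DB · AC = 175/2 ∩ 2·signedArea(DCA) = -107/2]
   → D = (2, 11/2)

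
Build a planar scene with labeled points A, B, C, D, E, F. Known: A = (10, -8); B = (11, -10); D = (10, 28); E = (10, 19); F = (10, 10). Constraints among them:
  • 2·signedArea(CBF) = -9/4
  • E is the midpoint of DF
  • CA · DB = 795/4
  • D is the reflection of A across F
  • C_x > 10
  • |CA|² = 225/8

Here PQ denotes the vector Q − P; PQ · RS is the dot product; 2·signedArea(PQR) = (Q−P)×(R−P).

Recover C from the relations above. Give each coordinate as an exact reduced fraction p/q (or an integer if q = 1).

1. C_x = 43/4  [CA · DB = 795/4 ∩ 2·signedArea(CBF) = -9/4]
2. C_y = -11/4  [CA · DB = 795/4 ∩ 2·signedArea(CBF) = -9/4]
   → C = (43/4, -11/4)

C = (43/4, -11/4)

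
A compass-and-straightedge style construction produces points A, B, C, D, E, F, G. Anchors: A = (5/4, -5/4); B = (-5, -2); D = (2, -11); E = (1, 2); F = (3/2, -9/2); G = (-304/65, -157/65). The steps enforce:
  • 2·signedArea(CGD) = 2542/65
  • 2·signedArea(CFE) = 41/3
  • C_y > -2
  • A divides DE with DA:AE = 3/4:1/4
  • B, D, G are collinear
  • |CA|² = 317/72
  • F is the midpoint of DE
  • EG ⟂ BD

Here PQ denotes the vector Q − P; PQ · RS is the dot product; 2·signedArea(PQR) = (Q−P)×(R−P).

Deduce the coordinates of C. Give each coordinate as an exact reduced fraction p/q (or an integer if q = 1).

C = (-5/6, -3/2)

1. C_x = -5/6  [2·signedArea(CGD) = 2542/65 ∩ 2·signedArea(CFE) = 41/3]
2. C_y = -3/2  [2·signedArea(CGD) = 2542/65 ∩ 2·signedArea(CFE) = 41/3]
   → C = (-5/6, -3/2)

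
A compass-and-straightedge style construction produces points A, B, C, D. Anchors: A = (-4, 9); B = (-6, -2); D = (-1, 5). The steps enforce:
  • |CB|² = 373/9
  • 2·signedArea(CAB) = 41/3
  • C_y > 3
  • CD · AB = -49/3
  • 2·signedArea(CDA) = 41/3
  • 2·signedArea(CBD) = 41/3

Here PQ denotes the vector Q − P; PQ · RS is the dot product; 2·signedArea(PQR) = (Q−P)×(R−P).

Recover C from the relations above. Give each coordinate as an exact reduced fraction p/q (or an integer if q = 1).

C = (-11/3, 4)

1. C_x = -11/3  [2·signedArea(CAB) = 41/3 ∩ 2·signedArea(CDA) = 41/3]
2. C_y = 4  [2·signedArea(CAB) = 41/3 ∩ 2·signedArea(CDA) = 41/3]
   → C = (-11/3, 4)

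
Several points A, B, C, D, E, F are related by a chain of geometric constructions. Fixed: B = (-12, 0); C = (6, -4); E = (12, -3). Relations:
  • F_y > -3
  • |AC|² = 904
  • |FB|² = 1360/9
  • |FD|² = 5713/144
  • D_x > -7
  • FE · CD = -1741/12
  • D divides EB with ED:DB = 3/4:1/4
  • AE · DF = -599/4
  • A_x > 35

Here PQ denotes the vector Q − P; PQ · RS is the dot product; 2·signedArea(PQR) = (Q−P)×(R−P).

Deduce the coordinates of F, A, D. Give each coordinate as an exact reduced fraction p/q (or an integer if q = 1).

A = (36, -6)
D = (-6, -3/4)
F = (0, -8/3)

1. D_x = -6  [D divides EB with ED:DB = 3/4:1/4]
2. D_y = -3/4  [D divides EB with ED:DB = 3/4:1/4]
   → D = (-6, -3/4)
3. F_x = 0  [line 12·x + -13/4·y + -26/3 = 0 ∩ |FB|² = 1360/9]
4. F_y = -8/3  [line 12·x + -13/4·y + -26/3 = 0 ∩ |FB|² = 1360/9]
   → F = (0, -8/3)
5. A_x = 36  [line -6·x + 23/12·y + 455/2 = 0 ∩ |AC|² = 904]
6. A_y = -6  [line -6·x + 23/12·y + 455/2 = 0 ∩ |AC|² = 904]
   → A = (36, -6)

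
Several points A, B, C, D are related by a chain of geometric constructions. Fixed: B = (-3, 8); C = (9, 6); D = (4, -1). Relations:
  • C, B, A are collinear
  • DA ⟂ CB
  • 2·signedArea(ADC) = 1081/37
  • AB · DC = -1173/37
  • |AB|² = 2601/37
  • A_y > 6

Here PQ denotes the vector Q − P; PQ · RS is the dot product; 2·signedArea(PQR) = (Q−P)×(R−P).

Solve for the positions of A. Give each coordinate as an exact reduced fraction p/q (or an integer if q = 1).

A = (195/37, 245/37)

1. A_x = 195/37  [C, B, A are collinear ∩ DA ⟂ CB]
2. A_y = 245/37  [C, B, A are collinear ∩ DA ⟂ CB]
   → A = (195/37, 245/37)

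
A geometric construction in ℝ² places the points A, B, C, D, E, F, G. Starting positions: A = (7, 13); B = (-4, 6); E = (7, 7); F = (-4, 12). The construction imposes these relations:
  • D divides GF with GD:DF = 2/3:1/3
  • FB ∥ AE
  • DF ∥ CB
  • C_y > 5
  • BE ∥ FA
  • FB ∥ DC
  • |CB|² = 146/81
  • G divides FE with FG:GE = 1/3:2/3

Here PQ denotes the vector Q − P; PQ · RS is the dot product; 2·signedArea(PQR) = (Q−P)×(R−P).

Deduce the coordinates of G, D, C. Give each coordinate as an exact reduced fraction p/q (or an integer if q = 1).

1. G_x = -1/3  [G divides FE with FG:GE = 1/3:2/3]
2. G_y = 31/3  [G divides FE with FG:GE = 1/3:2/3]
   → G = (-1/3, 31/3)
3. D_x = -25/9  [D divides GF with GD:DF = 2/3:1/3]
4. D_y = 103/9  [D divides GF with GD:DF = 2/3:1/3]
   → D = (-25/9, 103/9)
5. C_x = -25/9  [DF ∥ CB ∩ FB ∥ DC]
6. C_y = 49/9  [DF ∥ CB ∩ FB ∥ DC]
   → C = (-25/9, 49/9)

C = (-25/9, 49/9)
D = (-25/9, 103/9)
G = (-1/3, 31/3)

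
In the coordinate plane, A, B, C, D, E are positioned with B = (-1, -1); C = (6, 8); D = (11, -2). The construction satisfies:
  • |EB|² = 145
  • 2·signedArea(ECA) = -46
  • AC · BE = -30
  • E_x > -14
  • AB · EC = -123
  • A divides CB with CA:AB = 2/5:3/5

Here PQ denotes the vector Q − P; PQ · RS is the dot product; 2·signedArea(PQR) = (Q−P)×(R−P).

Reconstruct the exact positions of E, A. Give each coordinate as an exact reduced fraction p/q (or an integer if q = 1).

A = (16/5, 22/5)
E = (-13, 0)

1. A_x = 16/5  [A divides CB with CA:AB = 2/5:3/5]
2. A_y = 22/5  [A divides CB with CA:AB = 2/5:3/5]
   → A = (16/5, 22/5)
3. E_x = -13  [2·signedArea(ECA) = -46 ∩ AC · BE = -30]
4. E_y = 0  [2·signedArea(ECA) = -46 ∩ AC · BE = -30]
   → E = (-13, 0)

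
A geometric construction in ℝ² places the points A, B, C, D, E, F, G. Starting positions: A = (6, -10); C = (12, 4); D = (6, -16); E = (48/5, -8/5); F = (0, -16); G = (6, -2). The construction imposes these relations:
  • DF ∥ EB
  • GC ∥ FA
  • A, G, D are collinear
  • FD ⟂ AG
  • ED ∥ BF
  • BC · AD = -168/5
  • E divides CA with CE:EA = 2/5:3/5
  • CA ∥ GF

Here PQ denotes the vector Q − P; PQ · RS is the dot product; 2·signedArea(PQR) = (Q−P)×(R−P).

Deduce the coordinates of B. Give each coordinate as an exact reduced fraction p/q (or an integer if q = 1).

B = (18/5, -8/5)

1. B_x = 18/5  [ED ∥ BF ∩ DF ∥ EB]
2. B_y = -8/5  [ED ∥ BF ∩ DF ∥ EB]
   → B = (18/5, -8/5)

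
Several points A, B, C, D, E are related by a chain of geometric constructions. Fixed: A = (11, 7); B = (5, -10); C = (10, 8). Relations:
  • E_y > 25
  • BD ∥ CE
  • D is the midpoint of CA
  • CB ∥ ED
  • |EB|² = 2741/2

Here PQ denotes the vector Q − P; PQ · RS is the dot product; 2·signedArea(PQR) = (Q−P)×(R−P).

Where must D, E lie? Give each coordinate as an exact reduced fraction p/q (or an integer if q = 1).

1. D_x = 21/2  [D is the midpoint of CA]
2. D_y = 15/2  [D is the midpoint of CA]
   → D = (21/2, 15/2)
3. E_x = 31/2  [CB ∥ ED ∩ BD ∥ CE]
4. E_y = 51/2  [CB ∥ ED ∩ BD ∥ CE]
   → E = (31/2, 51/2)

D = (21/2, 15/2)
E = (31/2, 51/2)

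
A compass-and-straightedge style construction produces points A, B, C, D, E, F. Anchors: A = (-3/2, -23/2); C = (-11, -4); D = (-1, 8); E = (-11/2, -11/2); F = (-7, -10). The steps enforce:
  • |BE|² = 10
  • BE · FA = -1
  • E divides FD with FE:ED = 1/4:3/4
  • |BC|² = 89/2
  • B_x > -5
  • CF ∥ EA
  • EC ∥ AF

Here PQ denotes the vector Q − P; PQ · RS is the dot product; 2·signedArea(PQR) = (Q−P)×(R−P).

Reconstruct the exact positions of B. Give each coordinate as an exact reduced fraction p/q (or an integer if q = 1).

1. B_x = -9/2  [line -11/2·x + 3/2·y + -21 = 0 ∩ |BC|² = 89/2]
2. B_y = -5/2  [line -11/2·x + 3/2·y + -21 = 0 ∩ |BC|² = 89/2]
   → B = (-9/2, -5/2)

B = (-9/2, -5/2)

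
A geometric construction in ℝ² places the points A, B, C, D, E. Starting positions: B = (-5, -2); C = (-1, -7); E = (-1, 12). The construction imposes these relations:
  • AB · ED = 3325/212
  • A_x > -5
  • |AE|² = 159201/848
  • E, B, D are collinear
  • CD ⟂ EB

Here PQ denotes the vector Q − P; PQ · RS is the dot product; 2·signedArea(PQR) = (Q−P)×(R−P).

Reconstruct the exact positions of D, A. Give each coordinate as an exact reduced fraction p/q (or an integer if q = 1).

1. D_x = -319/53  [E, B, D are collinear ∩ CD ⟂ EB]
2. D_y = -295/53  [E, B, D are collinear ∩ CD ⟂ EB]
   → D = (-319/53, -295/53)
3. A_x = -505/106  [line 266/53·x + 931/53·y + 9443/212 = 0 ∩ |AE|² = 159201/848]
4. A_y = -249/212  [line 266/53·x + 931/53·y + 9443/212 = 0 ∩ |AE|² = 159201/848]
   → A = (-505/106, -249/212)

A = (-505/106, -249/212)
D = (-319/53, -295/53)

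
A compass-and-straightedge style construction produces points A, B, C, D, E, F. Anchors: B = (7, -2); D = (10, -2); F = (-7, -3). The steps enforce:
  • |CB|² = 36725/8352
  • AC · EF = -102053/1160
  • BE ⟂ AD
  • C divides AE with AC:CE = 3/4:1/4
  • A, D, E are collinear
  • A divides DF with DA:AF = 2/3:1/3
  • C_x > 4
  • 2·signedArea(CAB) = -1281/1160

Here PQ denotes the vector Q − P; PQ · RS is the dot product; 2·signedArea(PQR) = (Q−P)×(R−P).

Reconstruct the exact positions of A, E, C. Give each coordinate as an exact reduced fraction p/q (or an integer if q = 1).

A = (-4/3, -8/3)
C = (17137/3480, -7999/3480)
E = (2033/290, -631/290)

1. A_x = -4/3  [A divides DF with DA:AF = 2/3:1/3]
2. A_y = -8/3  [A divides DF with DA:AF = 2/3:1/3]
   → A = (-4/3, -8/3)
3. E_x = 2033/290  [A, D, E are collinear ∩ BE ⟂ AD]
4. E_y = -631/290  [A, D, E are collinear ∩ BE ⟂ AD]
   → E = (2033/290, -631/290)
5. C_x = 17137/3480  [C divides AE with AC:CE = 3/4:1/4]
6. C_y = -7999/3480  [C divides AE with AC:CE = 3/4:1/4]
   → C = (17137/3480, -7999/3480)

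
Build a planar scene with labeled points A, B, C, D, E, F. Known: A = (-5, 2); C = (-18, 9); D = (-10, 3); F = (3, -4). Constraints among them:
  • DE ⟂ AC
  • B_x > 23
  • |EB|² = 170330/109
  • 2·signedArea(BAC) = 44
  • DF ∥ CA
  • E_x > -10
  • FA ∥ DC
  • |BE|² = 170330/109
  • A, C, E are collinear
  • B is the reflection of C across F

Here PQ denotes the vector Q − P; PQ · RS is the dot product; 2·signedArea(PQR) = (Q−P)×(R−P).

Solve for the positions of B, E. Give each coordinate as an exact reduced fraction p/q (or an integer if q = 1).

1. B_x = 24  [B is the reflection of C across F]
2. B_y = -17  [B is the reflection of C across F]
   → B = (24, -17)
3. E_x = -1013/109  [A, C, E are collinear ∩ DE ⟂ AC]
4. E_y = 470/109  [A, C, E are collinear ∩ DE ⟂ AC]
   → E = (-1013/109, 470/109)

B = (24, -17)
E = (-1013/109, 470/109)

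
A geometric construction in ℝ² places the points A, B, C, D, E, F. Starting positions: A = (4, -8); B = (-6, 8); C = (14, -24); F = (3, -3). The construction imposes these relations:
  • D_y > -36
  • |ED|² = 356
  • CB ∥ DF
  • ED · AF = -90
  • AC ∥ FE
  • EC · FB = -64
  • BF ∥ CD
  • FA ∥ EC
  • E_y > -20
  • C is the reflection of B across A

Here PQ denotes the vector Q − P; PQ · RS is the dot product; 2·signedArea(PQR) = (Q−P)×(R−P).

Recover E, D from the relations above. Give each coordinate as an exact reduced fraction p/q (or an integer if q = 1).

1. E_x = 13  [FA ∥ EC ∩ AC ∥ FE]
2. E_y = -19  [FA ∥ EC ∩ AC ∥ FE]
   → E = (13, -19)
3. D_x = 23  [CB ∥ DF ∩ BF ∥ CD]
4. D_y = -35  [CB ∥ DF ∩ BF ∥ CD]
   → D = (23, -35)

D = (23, -35)
E = (13, -19)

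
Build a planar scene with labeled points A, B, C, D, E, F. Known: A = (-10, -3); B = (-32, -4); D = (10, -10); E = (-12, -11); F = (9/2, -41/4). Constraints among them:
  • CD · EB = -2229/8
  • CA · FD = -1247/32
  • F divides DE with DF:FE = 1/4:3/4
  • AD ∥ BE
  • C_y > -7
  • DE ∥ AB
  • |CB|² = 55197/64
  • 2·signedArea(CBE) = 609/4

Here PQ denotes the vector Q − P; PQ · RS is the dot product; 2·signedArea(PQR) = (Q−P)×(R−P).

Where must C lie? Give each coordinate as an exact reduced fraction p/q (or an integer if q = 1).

C = (-11/4, -53/8)

1. C_x = -11/4  [2·signedArea(CBE) = 609/4 ∩ CD · EB = -2229/8]
2. C_y = -53/8  [2·signedArea(CBE) = 609/4 ∩ CD · EB = -2229/8]
   → C = (-11/4, -53/8)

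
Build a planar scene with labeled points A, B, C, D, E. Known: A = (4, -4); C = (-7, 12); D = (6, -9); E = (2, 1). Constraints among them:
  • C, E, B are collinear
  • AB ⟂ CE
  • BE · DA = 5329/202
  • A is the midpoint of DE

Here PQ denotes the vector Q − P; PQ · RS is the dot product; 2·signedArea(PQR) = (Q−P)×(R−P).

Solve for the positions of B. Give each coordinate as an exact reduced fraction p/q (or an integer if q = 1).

B = (1061/202, -601/202)

1. B_x = 1061/202  [C, E, B are collinear ∩ AB ⟂ CE]
2. B_y = -601/202  [C, E, B are collinear ∩ AB ⟂ CE]
   → B = (1061/202, -601/202)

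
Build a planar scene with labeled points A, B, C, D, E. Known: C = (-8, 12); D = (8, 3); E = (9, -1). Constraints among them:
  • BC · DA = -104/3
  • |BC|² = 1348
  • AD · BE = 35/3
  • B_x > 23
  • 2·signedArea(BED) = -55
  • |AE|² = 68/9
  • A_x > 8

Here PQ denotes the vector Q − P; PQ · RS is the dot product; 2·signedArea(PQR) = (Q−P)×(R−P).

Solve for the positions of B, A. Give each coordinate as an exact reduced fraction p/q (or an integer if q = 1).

1. B_x = 24  [line -4·x + -1·y + 90 = 0 ∩ |BC|² = 1348]
2. B_y = -6  [line -4·x + -1·y + 90 = 0 ∩ |BC|² = 1348]
   → B = (24, -6)
3. A_x = 25/3  [BC · DA = -104/3 ∩ AD · BE = 35/3]
4. A_y = 5/3  [BC · DA = -104/3 ∩ AD · BE = 35/3]
   → A = (25/3, 5/3)

A = (25/3, 5/3)
B = (24, -6)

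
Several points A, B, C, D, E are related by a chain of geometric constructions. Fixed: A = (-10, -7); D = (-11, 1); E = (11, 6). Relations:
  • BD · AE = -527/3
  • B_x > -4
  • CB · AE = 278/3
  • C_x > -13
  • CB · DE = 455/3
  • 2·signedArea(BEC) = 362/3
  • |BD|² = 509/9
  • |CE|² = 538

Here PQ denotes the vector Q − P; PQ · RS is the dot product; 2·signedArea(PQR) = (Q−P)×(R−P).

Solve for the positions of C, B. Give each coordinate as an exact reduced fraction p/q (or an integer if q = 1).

1. B_x = -11/3  [line -21·x + -13·y + -127/3 = 0 ∩ |BD|² = 509/9]
2. B_y = 8/3  [line -21·x + -13·y + -127/3 = 0 ∩ |BD|² = 509/9]
   → B = (-11/3, 8/3)
3. C_x = -12  [CB · DE = 455/3 ∩ 2·signedArea(BEC) = 362/3]
4. C_y = 9  [CB · DE = 455/3 ∩ 2·signedArea(BEC) = 362/3]
   → C = (-12, 9)

B = (-11/3, 8/3)
C = (-12, 9)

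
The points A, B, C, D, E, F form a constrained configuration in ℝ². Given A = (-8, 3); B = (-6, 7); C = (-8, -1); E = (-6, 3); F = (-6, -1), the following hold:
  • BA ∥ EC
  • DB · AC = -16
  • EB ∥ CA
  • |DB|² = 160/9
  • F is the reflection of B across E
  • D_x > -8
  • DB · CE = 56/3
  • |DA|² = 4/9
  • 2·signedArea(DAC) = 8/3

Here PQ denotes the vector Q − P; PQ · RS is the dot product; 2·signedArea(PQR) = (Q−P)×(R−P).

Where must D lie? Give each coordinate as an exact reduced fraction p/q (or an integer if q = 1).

D = (-22/3, 3)

1. D_x = -22/3  [2·signedArea(DAC) = 8/3 ∩ DB · AC = -16]
2. D_y = 3  [2·signedArea(DAC) = 8/3 ∩ DB · AC = -16]
   → D = (-22/3, 3)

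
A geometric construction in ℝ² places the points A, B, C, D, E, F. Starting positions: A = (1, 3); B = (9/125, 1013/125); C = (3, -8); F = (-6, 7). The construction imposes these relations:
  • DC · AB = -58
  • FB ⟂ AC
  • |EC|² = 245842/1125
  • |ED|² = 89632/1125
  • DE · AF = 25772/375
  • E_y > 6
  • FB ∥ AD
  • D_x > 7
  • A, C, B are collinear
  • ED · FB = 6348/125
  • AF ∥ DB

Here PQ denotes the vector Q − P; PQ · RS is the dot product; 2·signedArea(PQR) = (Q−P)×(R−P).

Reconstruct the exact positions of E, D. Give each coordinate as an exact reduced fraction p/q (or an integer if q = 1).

1. D_x = 884/125  [AF ∥ DB ∩ FB ∥ AD]
2. D_y = 513/125  [AF ∥ DB ∩ FB ∥ AD]
   → D = (884/125, 513/125)
3. E_x = -616/375  [ED · FB = 6348/125 ∩ DE · AF = 25772/375]
4. E_y = 2263/375  [ED · FB = 6348/125 ∩ DE · AF = 25772/375]
   → E = (-616/375, 2263/375)

D = (884/125, 513/125)
E = (-616/375, 2263/375)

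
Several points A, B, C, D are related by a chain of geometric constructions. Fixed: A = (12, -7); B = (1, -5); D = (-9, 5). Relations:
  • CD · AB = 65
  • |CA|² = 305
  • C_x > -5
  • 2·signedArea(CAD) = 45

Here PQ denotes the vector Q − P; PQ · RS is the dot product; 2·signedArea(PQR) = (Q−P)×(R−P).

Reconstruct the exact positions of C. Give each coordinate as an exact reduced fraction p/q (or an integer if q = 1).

C = (-4, 0)

1. C_x = -4  [2·signedArea(CAD) = 45 ∩ CD · AB = 65]
2. C_y = 0  [2·signedArea(CAD) = 45 ∩ CD · AB = 65]
   → C = (-4, 0)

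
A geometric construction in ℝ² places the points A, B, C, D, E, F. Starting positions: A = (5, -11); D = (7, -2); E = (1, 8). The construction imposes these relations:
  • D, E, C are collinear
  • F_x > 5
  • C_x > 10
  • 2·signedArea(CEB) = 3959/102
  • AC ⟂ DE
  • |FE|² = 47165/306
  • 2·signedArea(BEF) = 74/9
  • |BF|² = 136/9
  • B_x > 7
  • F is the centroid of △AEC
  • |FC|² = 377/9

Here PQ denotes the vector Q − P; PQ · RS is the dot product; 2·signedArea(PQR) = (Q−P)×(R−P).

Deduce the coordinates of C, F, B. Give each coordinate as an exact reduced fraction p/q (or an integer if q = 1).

1. C_x = 355/34  [D, E, C are collinear ∩ AC ⟂ DE]
2. C_y = -263/34  [D, E, C are collinear ∩ AC ⟂ DE]
   → C = (355/34, -263/34)
3. F_x = 559/102  [F is the centroid of △AEC]
4. F_y = -365/102  [F is the centroid of △AEC]
   → F = (559/102, -365/102)
5. B_x = 763/102  [2·signedArea(BEF) = 74/9 ∩ 2·signedArea(CEB) = 3959/102]
6. B_y = -235/34  [2·signedArea(BEF) = 74/9 ∩ 2·signedArea(CEB) = 3959/102]
   → B = (763/102, -235/34)

B = (763/102, -235/34)
C = (355/34, -263/34)
F = (559/102, -365/102)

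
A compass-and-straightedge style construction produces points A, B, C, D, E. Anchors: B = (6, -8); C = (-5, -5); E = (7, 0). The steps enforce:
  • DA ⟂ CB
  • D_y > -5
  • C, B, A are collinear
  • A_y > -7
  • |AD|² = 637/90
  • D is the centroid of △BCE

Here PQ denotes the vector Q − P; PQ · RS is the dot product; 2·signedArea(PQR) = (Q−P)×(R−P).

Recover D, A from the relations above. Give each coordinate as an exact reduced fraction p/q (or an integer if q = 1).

A = (59/30, -69/10)
D = (8/3, -13/3)

1. D_x = 8/3  [D is the centroid of △BCE]
2. D_y = -13/3  [D is the centroid of △BCE]
   → D = (8/3, -13/3)
3. A_x = 59/30  [C, B, A are collinear ∩ DA ⟂ CB]
4. A_y = -69/10  [C, B, A are collinear ∩ DA ⟂ CB]
   → A = (59/30, -69/10)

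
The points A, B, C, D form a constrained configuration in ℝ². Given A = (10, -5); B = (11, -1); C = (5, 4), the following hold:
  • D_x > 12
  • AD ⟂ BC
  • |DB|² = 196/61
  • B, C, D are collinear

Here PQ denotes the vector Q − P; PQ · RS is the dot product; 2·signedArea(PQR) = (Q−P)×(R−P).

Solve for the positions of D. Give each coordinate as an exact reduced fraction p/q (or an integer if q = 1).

1. D_x = 755/61  [B, C, D are collinear ∩ AD ⟂ BC]
2. D_y = -131/61  [B, C, D are collinear ∩ AD ⟂ BC]
   → D = (755/61, -131/61)

D = (755/61, -131/61)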